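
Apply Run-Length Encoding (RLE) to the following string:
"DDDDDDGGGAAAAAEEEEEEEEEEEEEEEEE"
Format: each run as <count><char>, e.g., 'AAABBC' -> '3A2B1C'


Scanning runs left to right:
  i=0: run of 'D' x 6 -> '6D'
  i=6: run of 'G' x 3 -> '3G'
  i=9: run of 'A' x 5 -> '5A'
  i=14: run of 'E' x 17 -> '17E'

RLE = 6D3G5A17E


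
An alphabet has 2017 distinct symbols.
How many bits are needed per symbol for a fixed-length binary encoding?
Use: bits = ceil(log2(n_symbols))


log2(2017) = 10.978
Bracket: 2^10 = 1024 < 2017 <= 2^11 = 2048
So ceil(log2(2017)) = 11

bits = ceil(log2(2017)) = ceil(10.978) = 11 bits


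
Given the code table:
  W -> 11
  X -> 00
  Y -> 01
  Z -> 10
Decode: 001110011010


Decoding:
00 -> X
11 -> W
10 -> Z
01 -> Y
10 -> Z
10 -> Z


Result: XWZYZZ


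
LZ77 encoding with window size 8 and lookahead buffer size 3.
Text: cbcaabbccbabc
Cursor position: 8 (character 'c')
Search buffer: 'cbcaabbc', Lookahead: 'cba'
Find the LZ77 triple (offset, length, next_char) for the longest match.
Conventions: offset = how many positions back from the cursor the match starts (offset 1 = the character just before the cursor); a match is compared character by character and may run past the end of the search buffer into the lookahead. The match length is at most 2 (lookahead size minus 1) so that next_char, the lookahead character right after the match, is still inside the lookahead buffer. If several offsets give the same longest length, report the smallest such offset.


Try each offset into the search buffer:
  offset=1 (pos 7, char 'c'): match length 1
  offset=2 (pos 6, char 'b'): match length 0
  offset=3 (pos 5, char 'b'): match length 0
  offset=4 (pos 4, char 'a'): match length 0
  offset=5 (pos 3, char 'a'): match length 0
  offset=6 (pos 2, char 'c'): match length 1
  offset=7 (pos 1, char 'b'): match length 0
  offset=8 (pos 0, char 'c'): match length 2
Longest match has length 2 at offset 8.
next_char = character at position 8 + 2 = 10 -> 'a'

Best match: offset=8, length=2 (matching 'cb' starting at position 0)
LZ77 triple: (8, 2, 'a')


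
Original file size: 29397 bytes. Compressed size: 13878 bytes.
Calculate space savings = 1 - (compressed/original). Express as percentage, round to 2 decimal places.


ratio = compressed/original = 13878/29397 = 0.472089
savings = 1 - ratio = 1 - 0.472089 = 0.527911
as a percentage: 0.527911 * 100 = 52.79%

Space savings = 1 - 13878/29397 = 52.79%


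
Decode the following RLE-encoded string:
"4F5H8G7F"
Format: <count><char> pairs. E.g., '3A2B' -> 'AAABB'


Expanding each <count><char> pair:
  4F -> 'FFFF'
  5H -> 'HHHHH'
  8G -> 'GGGGGGGG'
  7F -> 'FFFFFFF'

Decoded = FFFFHHHHHGGGGGGGGFFFFFFF


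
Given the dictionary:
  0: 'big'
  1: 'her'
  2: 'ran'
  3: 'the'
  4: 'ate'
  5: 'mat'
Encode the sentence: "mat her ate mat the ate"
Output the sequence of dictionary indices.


Look up each word in the dictionary:
  'mat' -> 5
  'her' -> 1
  'ate' -> 4
  'mat' -> 5
  'the' -> 3
  'ate' -> 4

Encoded: [5, 1, 4, 5, 3, 4]


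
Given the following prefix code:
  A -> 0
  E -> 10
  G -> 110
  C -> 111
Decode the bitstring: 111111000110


Decoding step by step:
Bits 111 -> C
Bits 111 -> C
Bits 0 -> A
Bits 0 -> A
Bits 0 -> A
Bits 110 -> G


Decoded message: CCAAAG


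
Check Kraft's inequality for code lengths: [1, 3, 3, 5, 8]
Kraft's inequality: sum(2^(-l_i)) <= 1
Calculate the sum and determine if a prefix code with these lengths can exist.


Sum = 2^(-1) + 2^(-3) + 2^(-3) + 2^(-5) + 2^(-8)
    = 0.5 + 0.125 + 0.125 + 0.03125 + 0.00390625
    = 201/256 = 0.78515625
Since 0.78515625 <= 1, Kraft's inequality IS satisfied.
A prefix code with these lengths CAN exist.

Kraft sum = 0.78515625. Satisfied.


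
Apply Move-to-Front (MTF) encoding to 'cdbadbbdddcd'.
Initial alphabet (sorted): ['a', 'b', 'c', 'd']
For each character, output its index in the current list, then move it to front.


MTF encoding:
'c': index 2 in ['a', 'b', 'c', 'd'] -> ['c', 'a', 'b', 'd']
'd': index 3 in ['c', 'a', 'b', 'd'] -> ['d', 'c', 'a', 'b']
'b': index 3 in ['d', 'c', 'a', 'b'] -> ['b', 'd', 'c', 'a']
'a': index 3 in ['b', 'd', 'c', 'a'] -> ['a', 'b', 'd', 'c']
'd': index 2 in ['a', 'b', 'd', 'c'] -> ['d', 'a', 'b', 'c']
'b': index 2 in ['d', 'a', 'b', 'c'] -> ['b', 'd', 'a', 'c']
'b': index 0 in ['b', 'd', 'a', 'c'] -> ['b', 'd', 'a', 'c']
'd': index 1 in ['b', 'd', 'a', 'c'] -> ['d', 'b', 'a', 'c']
'd': index 0 in ['d', 'b', 'a', 'c'] -> ['d', 'b', 'a', 'c']
'd': index 0 in ['d', 'b', 'a', 'c'] -> ['d', 'b', 'a', 'c']
'c': index 3 in ['d', 'b', 'a', 'c'] -> ['c', 'd', 'b', 'a']
'd': index 1 in ['c', 'd', 'b', 'a'] -> ['d', 'c', 'b', 'a']


Output: [2, 3, 3, 3, 2, 2, 0, 1, 0, 0, 3, 1]


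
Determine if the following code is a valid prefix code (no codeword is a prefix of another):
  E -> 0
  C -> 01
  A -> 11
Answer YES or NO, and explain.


Checking each pair (does one codeword prefix another?):
  E='0' vs C='01': prefix -- VIOLATION

NO -- this is NOT a valid prefix code. E (0) is a prefix of C (01).


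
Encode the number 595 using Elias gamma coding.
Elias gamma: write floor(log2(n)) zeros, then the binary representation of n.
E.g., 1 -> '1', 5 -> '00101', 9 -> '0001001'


num_bits = floor(log2(595)) + 1 = 10
leading_zeros = num_bits - 1 = 9
binary(595) = 1001010011

Elias gamma(595) = '000000000' + '1001010011' = 0000000001001010011 (19 bits)


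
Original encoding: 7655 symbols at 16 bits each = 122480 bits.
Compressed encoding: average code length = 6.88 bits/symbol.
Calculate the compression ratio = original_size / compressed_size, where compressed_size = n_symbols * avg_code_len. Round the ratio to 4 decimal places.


original_size = n_symbols * orig_bits = 7655 * 16 = 122480 bits
compressed_size = n_symbols * avg_code_len = 7655 * 6.88 = 52666.4 bits
ratio = original_size / compressed_size = 122480 / 52666.4 = 2.3256

Compression ratio = 2.3256


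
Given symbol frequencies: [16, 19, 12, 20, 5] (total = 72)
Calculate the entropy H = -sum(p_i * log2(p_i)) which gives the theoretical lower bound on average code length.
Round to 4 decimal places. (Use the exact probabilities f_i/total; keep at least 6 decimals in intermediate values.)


Per-symbol terms -p_i * log2(p_i) with p_i = f_i/72:
  p = 16/72 = 0.222222: log2(p) = -2.169925, -p*log2(p) = 0.482206
  p = 19/72 = 0.263889: log2(p) = -1.921997, -p*log2(p) = 0.507194
  p = 12/72 = 0.166667: log2(p) = -2.584963, -p*log2(p) = 0.430827
  p = 20/72 = 0.277778: log2(p) = -1.847997, -p*log2(p) = 0.513332
  p = 5/72 = 0.069444: log2(p) = -3.847997, -p*log2(p) = 0.267222
H = 0.482206 + 0.507194 + 0.430827 + 0.513332 + 0.267222 = 2.200781

H = 2.2008 bits/symbol


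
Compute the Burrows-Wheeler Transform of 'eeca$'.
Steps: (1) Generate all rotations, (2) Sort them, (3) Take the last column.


Rotations (sorted):
  0: $eeca -> last char: a
  1: a$eec -> last char: c
  2: ca$ee -> last char: e
  3: eca$e -> last char: e
  4: eeca$ -> last char: $


BWT = acee$


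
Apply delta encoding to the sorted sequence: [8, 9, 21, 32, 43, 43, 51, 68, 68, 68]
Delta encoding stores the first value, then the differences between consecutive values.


First value: 8
Deltas:
  9 - 8 = 1
  21 - 9 = 12
  32 - 21 = 11
  43 - 32 = 11
  43 - 43 = 0
  51 - 43 = 8
  68 - 51 = 17
  68 - 68 = 0
  68 - 68 = 0


Delta encoded: [8, 1, 12, 11, 11, 0, 8, 17, 0, 0]


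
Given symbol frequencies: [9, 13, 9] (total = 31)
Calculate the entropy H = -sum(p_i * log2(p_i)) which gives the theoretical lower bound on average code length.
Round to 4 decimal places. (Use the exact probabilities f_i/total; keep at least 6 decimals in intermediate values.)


Per-symbol terms -p_i * log2(p_i) with p_i = f_i/31:
  p = 9/31 = 0.290323: log2(p) = -1.784271, -p*log2(p) = 0.518014
  p = 13/31 = 0.419355: log2(p) = -1.253757, -p*log2(p) = 0.525769
  p = 9/31 = 0.290323: log2(p) = -1.784271, -p*log2(p) = 0.518014
H = 0.518014 + 0.525769 + 0.518014 = 1.561797

H = 1.5618 bits/symbol


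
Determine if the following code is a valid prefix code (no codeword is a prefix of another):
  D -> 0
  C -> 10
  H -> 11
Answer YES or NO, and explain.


Checking each pair (does one codeword prefix another?):
  D='0' vs C='10': no prefix
  D='0' vs H='11': no prefix
  C='10' vs D='0': no prefix
  C='10' vs H='11': no prefix
  H='11' vs D='0': no prefix
  H='11' vs C='10': no prefix
No violation found over all pairs.

YES -- this is a valid prefix code. No codeword is a prefix of any other codeword.


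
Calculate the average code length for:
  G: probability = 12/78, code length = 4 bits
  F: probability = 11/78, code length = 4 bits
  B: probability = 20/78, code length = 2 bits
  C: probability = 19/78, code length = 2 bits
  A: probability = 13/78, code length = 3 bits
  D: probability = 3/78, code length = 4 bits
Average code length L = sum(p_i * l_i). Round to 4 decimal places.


Weighted contributions p_i * l_i:
  G: (12/78) * 4 = 48/78
  F: (11/78) * 4 = 44/78
  B: (20/78) * 2 = 40/78
  C: (19/78) * 2 = 38/78
  A: (13/78) * 3 = 39/78
  D: (3/78) * 4 = 12/78
Sum = (48 + 44 + 40 + 38 + 39 + 12)/78 = 221/78

L = 221/78 = 2.8333 bits/symbol


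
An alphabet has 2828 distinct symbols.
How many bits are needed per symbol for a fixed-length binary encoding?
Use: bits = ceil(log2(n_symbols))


log2(2828) = 11.4656
Bracket: 2^11 = 2048 < 2828 <= 2^12 = 4096
So ceil(log2(2828)) = 12

bits = ceil(log2(2828)) = ceil(11.4656) = 12 bits


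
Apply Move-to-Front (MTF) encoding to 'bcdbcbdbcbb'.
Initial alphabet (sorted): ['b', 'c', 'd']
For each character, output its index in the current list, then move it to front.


MTF encoding:
'b': index 0 in ['b', 'c', 'd'] -> ['b', 'c', 'd']
'c': index 1 in ['b', 'c', 'd'] -> ['c', 'b', 'd']
'd': index 2 in ['c', 'b', 'd'] -> ['d', 'c', 'b']
'b': index 2 in ['d', 'c', 'b'] -> ['b', 'd', 'c']
'c': index 2 in ['b', 'd', 'c'] -> ['c', 'b', 'd']
'b': index 1 in ['c', 'b', 'd'] -> ['b', 'c', 'd']
'd': index 2 in ['b', 'c', 'd'] -> ['d', 'b', 'c']
'b': index 1 in ['d', 'b', 'c'] -> ['b', 'd', 'c']
'c': index 2 in ['b', 'd', 'c'] -> ['c', 'b', 'd']
'b': index 1 in ['c', 'b', 'd'] -> ['b', 'c', 'd']
'b': index 0 in ['b', 'c', 'd'] -> ['b', 'c', 'd']


Output: [0, 1, 2, 2, 2, 1, 2, 1, 2, 1, 0]


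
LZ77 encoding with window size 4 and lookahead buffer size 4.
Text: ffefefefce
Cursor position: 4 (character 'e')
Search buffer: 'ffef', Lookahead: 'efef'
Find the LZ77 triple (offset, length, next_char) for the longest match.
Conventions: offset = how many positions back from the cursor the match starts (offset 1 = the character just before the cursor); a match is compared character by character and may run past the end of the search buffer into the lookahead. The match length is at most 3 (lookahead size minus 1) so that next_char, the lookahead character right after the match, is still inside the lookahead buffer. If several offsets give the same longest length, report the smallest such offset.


Try each offset into the search buffer:
  offset=1 (pos 3, char 'f'): match length 0
  offset=2 (pos 2, char 'e'): match length 3
  offset=3 (pos 1, char 'f'): match length 0
  offset=4 (pos 0, char 'f'): match length 0
Longest match has length 3 at offset 2.
next_char = character at position 4 + 3 = 7 -> 'f'

Best match: offset=2, length=3 (matching 'efe' starting at position 2)
LZ77 triple: (2, 3, 'f')


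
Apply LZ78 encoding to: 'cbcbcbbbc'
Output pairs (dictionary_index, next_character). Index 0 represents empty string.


LZ78 encoding steps:
Dictionary: {0: ''}
Step 1: w='' (idx 0), next='c' -> output (0, 'c'), add 'c' as idx 1
Step 2: w='' (idx 0), next='b' -> output (0, 'b'), add 'b' as idx 2
Step 3: w='c' (idx 1), next='b' -> output (1, 'b'), add 'cb' as idx 3
Step 4: w='cb' (idx 3), next='b' -> output (3, 'b'), add 'cbb' as idx 4
Step 5: w='b' (idx 2), next='c' -> output (2, 'c'), add 'bc' as idx 5


Encoded: [(0, 'c'), (0, 'b'), (1, 'b'), (3, 'b'), (2, 'c')]


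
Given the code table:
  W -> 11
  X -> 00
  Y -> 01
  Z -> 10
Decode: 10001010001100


Decoding:
10 -> Z
00 -> X
10 -> Z
10 -> Z
00 -> X
11 -> W
00 -> X


Result: ZXZZXWX


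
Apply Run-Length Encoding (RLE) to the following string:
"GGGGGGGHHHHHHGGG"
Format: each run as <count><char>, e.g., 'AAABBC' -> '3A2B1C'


Scanning runs left to right:
  i=0: run of 'G' x 7 -> '7G'
  i=7: run of 'H' x 6 -> '6H'
  i=13: run of 'G' x 3 -> '3G'

RLE = 7G6H3G


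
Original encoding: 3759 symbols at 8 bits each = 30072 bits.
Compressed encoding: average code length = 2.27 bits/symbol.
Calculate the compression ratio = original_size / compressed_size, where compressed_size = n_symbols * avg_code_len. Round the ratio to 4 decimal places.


original_size = n_symbols * orig_bits = 3759 * 8 = 30072 bits
compressed_size = n_symbols * avg_code_len = 3759 * 2.27 = 8532.93 bits
ratio = original_size / compressed_size = 30072 / 8532.93 = 3.5242

Compression ratio = 3.5242


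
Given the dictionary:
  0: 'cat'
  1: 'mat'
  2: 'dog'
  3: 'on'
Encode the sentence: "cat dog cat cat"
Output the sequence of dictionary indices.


Look up each word in the dictionary:
  'cat' -> 0
  'dog' -> 2
  'cat' -> 0
  'cat' -> 0

Encoded: [0, 2, 0, 0]


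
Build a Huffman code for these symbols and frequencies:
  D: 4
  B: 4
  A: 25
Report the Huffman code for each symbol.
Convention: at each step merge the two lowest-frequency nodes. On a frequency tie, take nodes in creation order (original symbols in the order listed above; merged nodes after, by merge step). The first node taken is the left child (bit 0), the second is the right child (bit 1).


Huffman tree construction:
Step 1: Merge D(4) + B(4) = 8
Step 2: Merge (D+B)(8) + A(25) = 33
Read each symbol's code off the tree from the root (left child = 0, right child = 1).

Codes:
  D: 00 (length 2)
  B: 01 (length 2)
  A: 1 (length 1)
Average code length: 41/33 = 1.2424 bits/symbol


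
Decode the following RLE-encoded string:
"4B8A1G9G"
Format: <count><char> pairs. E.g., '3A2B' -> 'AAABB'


Expanding each <count><char> pair:
  4B -> 'BBBB'
  8A -> 'AAAAAAAA'
  1G -> 'G'
  9G -> 'GGGGGGGGG'

Decoded = BBBBAAAAAAAAGGGGGGGGGG


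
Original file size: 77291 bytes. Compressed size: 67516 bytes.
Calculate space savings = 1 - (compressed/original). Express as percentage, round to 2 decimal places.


ratio = compressed/original = 67516/77291 = 0.87353
savings = 1 - ratio = 1 - 0.87353 = 0.12647
as a percentage: 0.12647 * 100 = 12.65%

Space savings = 1 - 67516/77291 = 12.65%


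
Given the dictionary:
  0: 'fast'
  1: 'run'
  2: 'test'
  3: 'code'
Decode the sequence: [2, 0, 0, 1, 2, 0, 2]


Look up each index in the dictionary:
  2 -> 'test'
  0 -> 'fast'
  0 -> 'fast'
  1 -> 'run'
  2 -> 'test'
  0 -> 'fast'
  2 -> 'test'

Decoded: "test fast fast run test fast test"


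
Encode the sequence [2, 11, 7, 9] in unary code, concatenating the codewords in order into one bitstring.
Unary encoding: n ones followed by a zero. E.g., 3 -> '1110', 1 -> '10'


Encode each number as n ones followed by a terminating 0:
  2 -> 110 (3 bits)
  11 -> 111111111110 (12 bits)
  7 -> 11111110 (8 bits)
  9 -> 1111111110 (10 bits)
Total length = 3 + 12 + 8 + 10 = 33 bits.

Unary([2, 11, 7, 9]) = 110111111111110111111101111111110 (33 bits)


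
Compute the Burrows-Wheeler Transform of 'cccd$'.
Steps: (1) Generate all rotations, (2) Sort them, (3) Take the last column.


Rotations (sorted):
  0: $cccd -> last char: d
  1: cccd$ -> last char: $
  2: ccd$c -> last char: c
  3: cd$cc -> last char: c
  4: d$ccc -> last char: c


BWT = d$ccc


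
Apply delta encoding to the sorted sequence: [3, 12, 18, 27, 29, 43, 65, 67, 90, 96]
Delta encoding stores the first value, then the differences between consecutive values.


First value: 3
Deltas:
  12 - 3 = 9
  18 - 12 = 6
  27 - 18 = 9
  29 - 27 = 2
  43 - 29 = 14
  65 - 43 = 22
  67 - 65 = 2
  90 - 67 = 23
  96 - 90 = 6


Delta encoded: [3, 9, 6, 9, 2, 14, 22, 2, 23, 6]


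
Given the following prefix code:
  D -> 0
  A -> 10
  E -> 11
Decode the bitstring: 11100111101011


Decoding step by step:
Bits 11 -> E
Bits 10 -> A
Bits 0 -> D
Bits 11 -> E
Bits 11 -> E
Bits 0 -> D
Bits 10 -> A
Bits 11 -> E


Decoded message: EADEEDAE


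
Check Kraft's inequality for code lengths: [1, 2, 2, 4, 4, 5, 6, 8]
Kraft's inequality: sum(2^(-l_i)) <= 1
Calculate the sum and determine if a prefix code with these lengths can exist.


Sum = 2^(-1) + 2^(-2) + 2^(-2) + 2^(-4) + 2^(-4) + 2^(-5) + 2^(-6) + 2^(-8)
    = 0.5 + 0.25 + 0.25 + 0.0625 + 0.0625 + 0.03125 + 0.015625 + 0.00390625
    = 301/256 = 1.17578125
Since 1.17578125 > 1, Kraft's inequality is NOT satisfied.
A prefix code with these lengths CANNOT exist.

Kraft sum = 1.17578125. Not satisfied.


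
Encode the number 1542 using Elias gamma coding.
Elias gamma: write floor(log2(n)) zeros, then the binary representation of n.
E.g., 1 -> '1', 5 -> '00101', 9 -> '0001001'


num_bits = floor(log2(1542)) + 1 = 11
leading_zeros = num_bits - 1 = 10
binary(1542) = 11000000110

Elias gamma(1542) = '0000000000' + '11000000110' = 000000000011000000110 (21 bits)


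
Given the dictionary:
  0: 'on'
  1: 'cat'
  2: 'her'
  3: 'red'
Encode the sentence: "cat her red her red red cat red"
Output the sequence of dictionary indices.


Look up each word in the dictionary:
  'cat' -> 1
  'her' -> 2
  'red' -> 3
  'her' -> 2
  'red' -> 3
  'red' -> 3
  'cat' -> 1
  'red' -> 3

Encoded: [1, 2, 3, 2, 3, 3, 1, 3]


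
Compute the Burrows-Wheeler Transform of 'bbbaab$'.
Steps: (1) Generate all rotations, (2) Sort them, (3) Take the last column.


Rotations (sorted):
  0: $bbbaab -> last char: b
  1: aab$bbb -> last char: b
  2: ab$bbba -> last char: a
  3: b$bbbaa -> last char: a
  4: baab$bb -> last char: b
  5: bbaab$b -> last char: b
  6: bbbaab$ -> last char: $


BWT = bbaabb$


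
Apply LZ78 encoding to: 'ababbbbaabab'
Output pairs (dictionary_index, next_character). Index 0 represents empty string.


LZ78 encoding steps:
Dictionary: {0: ''}
Step 1: w='' (idx 0), next='a' -> output (0, 'a'), add 'a' as idx 1
Step 2: w='' (idx 0), next='b' -> output (0, 'b'), add 'b' as idx 2
Step 3: w='a' (idx 1), next='b' -> output (1, 'b'), add 'ab' as idx 3
Step 4: w='b' (idx 2), next='b' -> output (2, 'b'), add 'bb' as idx 4
Step 5: w='b' (idx 2), next='a' -> output (2, 'a'), add 'ba' as idx 5
Step 6: w='ab' (idx 3), next='a' -> output (3, 'a'), add 'aba' as idx 6
Step 7: w='b' (idx 2), end of input -> output (2, '')


Encoded: [(0, 'a'), (0, 'b'), (1, 'b'), (2, 'b'), (2, 'a'), (3, 'a'), (2, '')]


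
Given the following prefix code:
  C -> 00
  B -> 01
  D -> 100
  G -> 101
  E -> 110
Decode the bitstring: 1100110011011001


Decoding step by step:
Bits 110 -> E
Bits 01 -> B
Bits 100 -> D
Bits 110 -> E
Bits 110 -> E
Bits 01 -> B


Decoded message: EBDEEB


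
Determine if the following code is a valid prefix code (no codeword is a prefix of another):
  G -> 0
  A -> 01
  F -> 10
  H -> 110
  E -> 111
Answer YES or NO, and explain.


Checking each pair (does one codeword prefix another?):
  G='0' vs A='01': prefix -- VIOLATION

NO -- this is NOT a valid prefix code. G (0) is a prefix of A (01).


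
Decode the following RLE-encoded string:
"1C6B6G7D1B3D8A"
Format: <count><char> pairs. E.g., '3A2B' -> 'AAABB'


Expanding each <count><char> pair:
  1C -> 'C'
  6B -> 'BBBBBB'
  6G -> 'GGGGGG'
  7D -> 'DDDDDDD'
  1B -> 'B'
  3D -> 'DDD'
  8A -> 'AAAAAAAA'

Decoded = CBBBBBBGGGGGGDDDDDDDBDDDAAAAAAAA


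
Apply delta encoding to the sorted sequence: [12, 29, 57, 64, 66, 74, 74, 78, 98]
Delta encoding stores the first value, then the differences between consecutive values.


First value: 12
Deltas:
  29 - 12 = 17
  57 - 29 = 28
  64 - 57 = 7
  66 - 64 = 2
  74 - 66 = 8
  74 - 74 = 0
  78 - 74 = 4
  98 - 78 = 20


Delta encoded: [12, 17, 28, 7, 2, 8, 0, 4, 20]


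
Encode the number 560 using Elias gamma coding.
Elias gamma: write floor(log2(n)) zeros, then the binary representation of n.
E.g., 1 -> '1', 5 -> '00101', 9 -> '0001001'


num_bits = floor(log2(560)) + 1 = 10
leading_zeros = num_bits - 1 = 9
binary(560) = 1000110000

Elias gamma(560) = '000000000' + '1000110000' = 0000000001000110000 (19 bits)


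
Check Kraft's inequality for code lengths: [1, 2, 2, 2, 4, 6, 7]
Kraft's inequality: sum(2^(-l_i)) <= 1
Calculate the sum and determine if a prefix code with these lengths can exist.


Sum = 2^(-1) + 2^(-2) + 2^(-2) + 2^(-2) + 2^(-4) + 2^(-6) + 2^(-7)
    = 0.5 + 0.25 + 0.25 + 0.25 + 0.0625 + 0.015625 + 0.0078125
    = 171/128 = 1.3359375
Since 1.3359375 > 1, Kraft's inequality is NOT satisfied.
A prefix code with these lengths CANNOT exist.

Kraft sum = 1.3359375. Not satisfied.


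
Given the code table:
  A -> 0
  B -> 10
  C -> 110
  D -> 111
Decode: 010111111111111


Decoding:
0 -> A
10 -> B
111 -> D
111 -> D
111 -> D
111 -> D


Result: ABDDDD


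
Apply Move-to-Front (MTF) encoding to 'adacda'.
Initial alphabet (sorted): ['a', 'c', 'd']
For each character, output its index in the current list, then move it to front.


MTF encoding:
'a': index 0 in ['a', 'c', 'd'] -> ['a', 'c', 'd']
'd': index 2 in ['a', 'c', 'd'] -> ['d', 'a', 'c']
'a': index 1 in ['d', 'a', 'c'] -> ['a', 'd', 'c']
'c': index 2 in ['a', 'd', 'c'] -> ['c', 'a', 'd']
'd': index 2 in ['c', 'a', 'd'] -> ['d', 'c', 'a']
'a': index 2 in ['d', 'c', 'a'] -> ['a', 'd', 'c']


Output: [0, 2, 1, 2, 2, 2]


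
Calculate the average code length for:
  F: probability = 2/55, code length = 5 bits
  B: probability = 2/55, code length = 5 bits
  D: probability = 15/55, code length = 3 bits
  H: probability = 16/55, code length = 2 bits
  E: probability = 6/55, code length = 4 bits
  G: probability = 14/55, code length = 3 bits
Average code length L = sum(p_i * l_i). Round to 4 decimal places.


Weighted contributions p_i * l_i:
  F: (2/55) * 5 = 10/55
  B: (2/55) * 5 = 10/55
  D: (15/55) * 3 = 45/55
  H: (16/55) * 2 = 32/55
  E: (6/55) * 4 = 24/55
  G: (14/55) * 3 = 42/55
Sum = (10 + 10 + 45 + 32 + 24 + 42)/55 = 163/55

L = 163/55 = 2.9636 bits/symbol


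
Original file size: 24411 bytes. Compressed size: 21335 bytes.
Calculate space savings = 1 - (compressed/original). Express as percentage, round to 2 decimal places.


ratio = compressed/original = 21335/24411 = 0.873991
savings = 1 - ratio = 1 - 0.873991 = 0.126009
as a percentage: 0.126009 * 100 = 12.6%

Space savings = 1 - 21335/24411 = 12.6%


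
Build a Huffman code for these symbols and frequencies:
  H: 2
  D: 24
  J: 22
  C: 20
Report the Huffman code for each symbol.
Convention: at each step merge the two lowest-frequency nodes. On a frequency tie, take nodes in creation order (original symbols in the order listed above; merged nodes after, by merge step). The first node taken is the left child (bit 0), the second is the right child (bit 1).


Huffman tree construction:
Step 1: Merge H(2) + C(20) = 22
Step 2: Merge J(22) + (H+C)(22) = 44
Step 3: Merge D(24) + (J+(H+C))(44) = 68
Read each symbol's code off the tree from the root (left child = 0, right child = 1).

Codes:
  H: 110 (length 3)
  D: 0 (length 1)
  J: 10 (length 2)
  C: 111 (length 3)
Average code length: 134/68 = 1.9706 bits/symbol


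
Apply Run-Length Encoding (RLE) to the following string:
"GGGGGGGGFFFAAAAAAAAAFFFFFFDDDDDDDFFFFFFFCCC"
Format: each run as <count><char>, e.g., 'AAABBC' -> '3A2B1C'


Scanning runs left to right:
  i=0: run of 'G' x 8 -> '8G'
  i=8: run of 'F' x 3 -> '3F'
  i=11: run of 'A' x 9 -> '9A'
  i=20: run of 'F' x 6 -> '6F'
  i=26: run of 'D' x 7 -> '7D'
  i=33: run of 'F' x 7 -> '7F'
  i=40: run of 'C' x 3 -> '3C'

RLE = 8G3F9A6F7D7F3C


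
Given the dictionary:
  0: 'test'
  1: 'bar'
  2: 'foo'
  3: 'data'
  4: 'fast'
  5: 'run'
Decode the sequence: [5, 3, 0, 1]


Look up each index in the dictionary:
  5 -> 'run'
  3 -> 'data'
  0 -> 'test'
  1 -> 'bar'

Decoded: "run data test bar"


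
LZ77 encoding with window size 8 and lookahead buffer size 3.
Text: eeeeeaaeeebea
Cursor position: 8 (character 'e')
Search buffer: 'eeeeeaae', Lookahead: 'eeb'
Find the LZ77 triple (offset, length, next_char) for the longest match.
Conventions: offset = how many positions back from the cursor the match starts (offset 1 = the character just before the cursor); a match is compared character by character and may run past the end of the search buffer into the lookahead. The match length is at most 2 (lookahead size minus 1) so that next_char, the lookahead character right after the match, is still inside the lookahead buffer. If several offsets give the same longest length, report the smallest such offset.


Try each offset into the search buffer:
  offset=1 (pos 7, char 'e'): match length 2
  offset=2 (pos 6, char 'a'): match length 0
  offset=3 (pos 5, char 'a'): match length 0
  offset=4 (pos 4, char 'e'): match length 1
  offset=5 (pos 3, char 'e'): match length 2
  offset=6 (pos 2, char 'e'): match length 2
  offset=7 (pos 1, char 'e'): match length 2
  offset=8 (pos 0, char 'e'): match length 2
Longest match has length 2, found at offsets 1, 5, 6, 7, 8; take the smallest, offset 1.
next_char = character at position 8 + 2 = 10 -> 'b'

Best match: offset=1, length=2 (matching 'ee' starting at position 7)
LZ77 triple: (1, 2, 'b')


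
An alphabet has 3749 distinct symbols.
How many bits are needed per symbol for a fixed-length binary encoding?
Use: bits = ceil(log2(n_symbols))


log2(3749) = 11.8723
Bracket: 2^11 = 2048 < 3749 <= 2^12 = 4096
So ceil(log2(3749)) = 12

bits = ceil(log2(3749)) = ceil(11.8723) = 12 bits


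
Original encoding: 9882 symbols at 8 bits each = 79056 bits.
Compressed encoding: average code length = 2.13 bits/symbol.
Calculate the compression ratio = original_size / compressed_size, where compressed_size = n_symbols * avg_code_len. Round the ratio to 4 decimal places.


original_size = n_symbols * orig_bits = 9882 * 8 = 79056 bits
compressed_size = n_symbols * avg_code_len = 9882 * 2.13 = 21048.66 bits
ratio = original_size / compressed_size = 79056 / 21048.66 = 3.7559

Compression ratio = 3.7559


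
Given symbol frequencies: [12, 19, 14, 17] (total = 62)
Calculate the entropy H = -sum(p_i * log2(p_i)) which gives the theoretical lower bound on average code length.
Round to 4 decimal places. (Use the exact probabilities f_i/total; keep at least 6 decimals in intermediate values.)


Per-symbol terms -p_i * log2(p_i) with p_i = f_i/62:
  p = 12/62 = 0.193548: log2(p) = -2.369234, -p*log2(p) = 0.458561
  p = 19/62 = 0.306452: log2(p) = -1.706269, -p*log2(p) = 0.522889
  p = 14/62 = 0.225806: log2(p) = -2.146841, -p*log2(p) = 0.484771
  p = 17/62 = 0.274194: log2(p) = -1.866733, -p*log2(p) = 0.511846
H = 0.458561 + 0.522889 + 0.484771 + 0.511846 = 1.978067

H = 1.9781 bits/symbol


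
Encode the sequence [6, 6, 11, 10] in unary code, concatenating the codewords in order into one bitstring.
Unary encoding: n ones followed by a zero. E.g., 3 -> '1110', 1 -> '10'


Encode each number as n ones followed by a terminating 0:
  6 -> 1111110 (7 bits)
  6 -> 1111110 (7 bits)
  11 -> 111111111110 (12 bits)
  10 -> 11111111110 (11 bits)
Total length = 7 + 7 + 12 + 11 = 37 bits.

Unary([6, 6, 11, 10]) = 1111110111111011111111111011111111110 (37 bits)


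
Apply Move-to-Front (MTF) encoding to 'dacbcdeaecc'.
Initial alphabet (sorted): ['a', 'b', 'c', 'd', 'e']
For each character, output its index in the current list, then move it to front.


MTF encoding:
'd': index 3 in ['a', 'b', 'c', 'd', 'e'] -> ['d', 'a', 'b', 'c', 'e']
'a': index 1 in ['d', 'a', 'b', 'c', 'e'] -> ['a', 'd', 'b', 'c', 'e']
'c': index 3 in ['a', 'd', 'b', 'c', 'e'] -> ['c', 'a', 'd', 'b', 'e']
'b': index 3 in ['c', 'a', 'd', 'b', 'e'] -> ['b', 'c', 'a', 'd', 'e']
'c': index 1 in ['b', 'c', 'a', 'd', 'e'] -> ['c', 'b', 'a', 'd', 'e']
'd': index 3 in ['c', 'b', 'a', 'd', 'e'] -> ['d', 'c', 'b', 'a', 'e']
'e': index 4 in ['d', 'c', 'b', 'a', 'e'] -> ['e', 'd', 'c', 'b', 'a']
'a': index 4 in ['e', 'd', 'c', 'b', 'a'] -> ['a', 'e', 'd', 'c', 'b']
'e': index 1 in ['a', 'e', 'd', 'c', 'b'] -> ['e', 'a', 'd', 'c', 'b']
'c': index 3 in ['e', 'a', 'd', 'c', 'b'] -> ['c', 'e', 'a', 'd', 'b']
'c': index 0 in ['c', 'e', 'a', 'd', 'b'] -> ['c', 'e', 'a', 'd', 'b']


Output: [3, 1, 3, 3, 1, 3, 4, 4, 1, 3, 0]


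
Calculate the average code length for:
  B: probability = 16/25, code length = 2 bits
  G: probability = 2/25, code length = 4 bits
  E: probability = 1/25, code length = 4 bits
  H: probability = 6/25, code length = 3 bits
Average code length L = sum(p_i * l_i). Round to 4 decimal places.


Weighted contributions p_i * l_i:
  B: (16/25) * 2 = 32/25
  G: (2/25) * 4 = 8/25
  E: (1/25) * 4 = 4/25
  H: (6/25) * 3 = 18/25
Sum = (32 + 8 + 4 + 18)/25 = 62/25

L = 62/25 = 2.4800 bits/symbol


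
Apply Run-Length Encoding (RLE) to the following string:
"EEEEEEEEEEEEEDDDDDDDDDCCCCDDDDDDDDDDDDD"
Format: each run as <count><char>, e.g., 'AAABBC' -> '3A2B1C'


Scanning runs left to right:
  i=0: run of 'E' x 13 -> '13E'
  i=13: run of 'D' x 9 -> '9D'
  i=22: run of 'C' x 4 -> '4C'
  i=26: run of 'D' x 13 -> '13D'

RLE = 13E9D4C13D


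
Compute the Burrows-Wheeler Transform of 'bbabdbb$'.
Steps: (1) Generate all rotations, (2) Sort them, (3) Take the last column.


Rotations (sorted):
  0: $bbabdbb -> last char: b
  1: abdbb$bb -> last char: b
  2: b$bbabdb -> last char: b
  3: babdbb$b -> last char: b
  4: bb$bbabd -> last char: d
  5: bbabdbb$ -> last char: $
  6: bdbb$bba -> last char: a
  7: dbb$bbab -> last char: b


BWT = bbbbd$ab


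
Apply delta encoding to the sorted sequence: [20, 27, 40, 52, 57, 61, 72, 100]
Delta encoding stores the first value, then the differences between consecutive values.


First value: 20
Deltas:
  27 - 20 = 7
  40 - 27 = 13
  52 - 40 = 12
  57 - 52 = 5
  61 - 57 = 4
  72 - 61 = 11
  100 - 72 = 28


Delta encoded: [20, 7, 13, 12, 5, 4, 11, 28]


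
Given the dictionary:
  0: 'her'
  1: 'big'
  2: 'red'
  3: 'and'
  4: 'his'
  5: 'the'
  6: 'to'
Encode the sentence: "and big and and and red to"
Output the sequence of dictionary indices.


Look up each word in the dictionary:
  'and' -> 3
  'big' -> 1
  'and' -> 3
  'and' -> 3
  'and' -> 3
  'red' -> 2
  'to' -> 6

Encoded: [3, 1, 3, 3, 3, 2, 6]


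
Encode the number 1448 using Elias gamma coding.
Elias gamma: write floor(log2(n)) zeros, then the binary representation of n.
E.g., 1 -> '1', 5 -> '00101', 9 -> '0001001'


num_bits = floor(log2(1448)) + 1 = 11
leading_zeros = num_bits - 1 = 10
binary(1448) = 10110101000

Elias gamma(1448) = '0000000000' + '10110101000' = 000000000010110101000 (21 bits)


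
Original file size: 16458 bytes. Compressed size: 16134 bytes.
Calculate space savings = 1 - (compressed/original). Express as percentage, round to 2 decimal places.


ratio = compressed/original = 16134/16458 = 0.980314
savings = 1 - ratio = 1 - 0.980314 = 0.019686
as a percentage: 0.019686 * 100 = 1.97%

Space savings = 1 - 16134/16458 = 1.97%


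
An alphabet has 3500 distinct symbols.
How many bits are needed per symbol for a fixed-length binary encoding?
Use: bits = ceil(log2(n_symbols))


log2(3500) = 11.7731
Bracket: 2^11 = 2048 < 3500 <= 2^12 = 4096
So ceil(log2(3500)) = 12

bits = ceil(log2(3500)) = ceil(11.7731) = 12 bits


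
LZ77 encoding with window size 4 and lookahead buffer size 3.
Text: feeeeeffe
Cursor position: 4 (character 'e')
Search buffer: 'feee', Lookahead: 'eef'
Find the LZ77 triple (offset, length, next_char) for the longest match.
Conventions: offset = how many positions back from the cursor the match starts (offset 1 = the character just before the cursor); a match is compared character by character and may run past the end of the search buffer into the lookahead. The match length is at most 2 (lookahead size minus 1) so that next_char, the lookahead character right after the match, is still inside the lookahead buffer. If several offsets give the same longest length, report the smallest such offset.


Try each offset into the search buffer:
  offset=1 (pos 3, char 'e'): match length 2
  offset=2 (pos 2, char 'e'): match length 2
  offset=3 (pos 1, char 'e'): match length 2
  offset=4 (pos 0, char 'f'): match length 0
Longest match has length 2, found at offsets 1, 2, 3; take the smallest, offset 1.
next_char = character at position 4 + 2 = 6 -> 'f'

Best match: offset=1, length=2 (matching 'ee' starting at position 3)
LZ77 triple: (1, 2, 'f')


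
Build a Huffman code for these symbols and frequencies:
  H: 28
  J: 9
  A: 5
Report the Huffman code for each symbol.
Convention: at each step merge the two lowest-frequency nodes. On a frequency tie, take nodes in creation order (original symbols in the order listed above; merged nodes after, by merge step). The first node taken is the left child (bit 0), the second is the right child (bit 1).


Huffman tree construction:
Step 1: Merge A(5) + J(9) = 14
Step 2: Merge (A+J)(14) + H(28) = 42
Read each symbol's code off the tree from the root (left child = 0, right child = 1).

Codes:
  H: 1 (length 1)
  J: 01 (length 2)
  A: 00 (length 2)
Average code length: 56/42 = 1.3333 bits/symbol


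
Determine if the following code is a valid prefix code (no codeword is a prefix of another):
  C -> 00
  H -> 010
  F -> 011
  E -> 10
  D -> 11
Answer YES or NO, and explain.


Checking each pair (does one codeword prefix another?):
  C='00' vs H='010': no prefix
  C='00' vs F='011': no prefix
  C='00' vs E='10': no prefix
  C='00' vs D='11': no prefix
  H='010' vs C='00': no prefix
  H='010' vs F='011': no prefix
  H='010' vs E='10': no prefix
  H='010' vs D='11': no prefix
  F='011' vs C='00': no prefix
  F='011' vs H='010': no prefix
  F='011' vs E='10': no prefix
  F='011' vs D='11': no prefix
  E='10' vs C='00': no prefix
  E='10' vs H='010': no prefix
  E='10' vs F='011': no prefix
  E='10' vs D='11': no prefix
  D='11' vs C='00': no prefix
  D='11' vs H='010': no prefix
  D='11' vs F='011': no prefix
  D='11' vs E='10': no prefix
No violation found over all pairs.

YES -- this is a valid prefix code. No codeword is a prefix of any other codeword.


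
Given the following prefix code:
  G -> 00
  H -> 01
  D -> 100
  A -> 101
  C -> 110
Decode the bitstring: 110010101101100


Decoding step by step:
Bits 110 -> C
Bits 01 -> H
Bits 01 -> H
Bits 01 -> H
Bits 101 -> A
Bits 100 -> D


Decoded message: CHHHAD


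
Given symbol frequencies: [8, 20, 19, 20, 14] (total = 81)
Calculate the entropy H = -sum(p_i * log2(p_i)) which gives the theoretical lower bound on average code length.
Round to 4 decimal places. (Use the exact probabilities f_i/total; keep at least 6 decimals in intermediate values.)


Per-symbol terms -p_i * log2(p_i) with p_i = f_i/81:
  p = 8/81 = 0.098765: log2(p) = -3.339850, -p*log2(p) = 0.329862
  p = 20/81 = 0.246914: log2(p) = -2.017922, -p*log2(p) = 0.498252
  p = 19/81 = 0.234568: log2(p) = -2.091922, -p*log2(p) = 0.490698
  p = 20/81 = 0.246914: log2(p) = -2.017922, -p*log2(p) = 0.498252
  p = 14/81 = 0.172840: log2(p) = -2.532495, -p*log2(p) = 0.437715
H = 0.329862 + 0.498252 + 0.490698 + 0.498252 + 0.437715 = 2.254779

H = 2.2548 bits/symbol


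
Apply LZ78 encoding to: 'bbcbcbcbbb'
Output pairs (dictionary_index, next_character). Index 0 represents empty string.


LZ78 encoding steps:
Dictionary: {0: ''}
Step 1: w='' (idx 0), next='b' -> output (0, 'b'), add 'b' as idx 1
Step 2: w='b' (idx 1), next='c' -> output (1, 'c'), add 'bc' as idx 2
Step 3: w='bc' (idx 2), next='b' -> output (2, 'b'), add 'bcb' as idx 3
Step 4: w='' (idx 0), next='c' -> output (0, 'c'), add 'c' as idx 4
Step 5: w='b' (idx 1), next='b' -> output (1, 'b'), add 'bb' as idx 5
Step 6: w='b' (idx 1), end of input -> output (1, '')


Encoded: [(0, 'b'), (1, 'c'), (2, 'b'), (0, 'c'), (1, 'b'), (1, '')]


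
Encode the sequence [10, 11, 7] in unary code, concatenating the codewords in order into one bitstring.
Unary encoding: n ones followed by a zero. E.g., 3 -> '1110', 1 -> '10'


Encode each number as n ones followed by a terminating 0:
  10 -> 11111111110 (11 bits)
  11 -> 111111111110 (12 bits)
  7 -> 11111110 (8 bits)
Total length = 11 + 12 + 8 = 31 bits.

Unary([10, 11, 7]) = 1111111111011111111111011111110 (31 bits)


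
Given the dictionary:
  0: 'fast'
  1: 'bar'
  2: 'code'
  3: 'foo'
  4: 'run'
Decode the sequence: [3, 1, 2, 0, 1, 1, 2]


Look up each index in the dictionary:
  3 -> 'foo'
  1 -> 'bar'
  2 -> 'code'
  0 -> 'fast'
  1 -> 'bar'
  1 -> 'bar'
  2 -> 'code'

Decoded: "foo bar code fast bar bar code"


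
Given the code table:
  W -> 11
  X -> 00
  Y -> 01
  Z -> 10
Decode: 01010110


Decoding:
01 -> Y
01 -> Y
01 -> Y
10 -> Z


Result: YYYZ


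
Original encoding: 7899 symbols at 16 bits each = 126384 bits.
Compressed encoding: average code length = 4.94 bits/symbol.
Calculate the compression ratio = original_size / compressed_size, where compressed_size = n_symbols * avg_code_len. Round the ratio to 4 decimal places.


original_size = n_symbols * orig_bits = 7899 * 16 = 126384 bits
compressed_size = n_symbols * avg_code_len = 7899 * 4.94 = 39021.06 bits
ratio = original_size / compressed_size = 126384 / 39021.06 = 3.2389

Compression ratio = 3.2389


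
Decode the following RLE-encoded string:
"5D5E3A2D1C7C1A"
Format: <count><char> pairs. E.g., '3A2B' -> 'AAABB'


Expanding each <count><char> pair:
  5D -> 'DDDDD'
  5E -> 'EEEEE'
  3A -> 'AAA'
  2D -> 'DD'
  1C -> 'C'
  7C -> 'CCCCCCC'
  1A -> 'A'

Decoded = DDDDDEEEEEAAADDCCCCCCCCA


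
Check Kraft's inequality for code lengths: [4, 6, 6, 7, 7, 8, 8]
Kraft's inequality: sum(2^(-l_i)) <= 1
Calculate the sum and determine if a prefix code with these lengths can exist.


Sum = 2^(-4) + 2^(-6) + 2^(-6) + 2^(-7) + 2^(-7) + 2^(-8) + 2^(-8)
    = 0.0625 + 0.015625 + 0.015625 + 0.0078125 + 0.0078125 + 0.00390625 + 0.00390625
    = 30/256 = 0.1171875
Since 0.1171875 <= 1, Kraft's inequality IS satisfied.
A prefix code with these lengths CAN exist.

Kraft sum = 0.1171875. Satisfied.


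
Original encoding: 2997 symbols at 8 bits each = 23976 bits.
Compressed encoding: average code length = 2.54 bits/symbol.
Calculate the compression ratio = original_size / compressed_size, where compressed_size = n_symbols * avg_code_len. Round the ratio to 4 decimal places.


original_size = n_symbols * orig_bits = 2997 * 8 = 23976 bits
compressed_size = n_symbols * avg_code_len = 2997 * 2.54 = 7612.38 bits
ratio = original_size / compressed_size = 23976 / 7612.38 = 3.1496

Compression ratio = 3.1496


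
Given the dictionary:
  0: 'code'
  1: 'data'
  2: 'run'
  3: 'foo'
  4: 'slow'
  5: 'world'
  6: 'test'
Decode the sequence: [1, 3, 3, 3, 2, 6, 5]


Look up each index in the dictionary:
  1 -> 'data'
  3 -> 'foo'
  3 -> 'foo'
  3 -> 'foo'
  2 -> 'run'
  6 -> 'test'
  5 -> 'world'

Decoded: "data foo foo foo run test world"


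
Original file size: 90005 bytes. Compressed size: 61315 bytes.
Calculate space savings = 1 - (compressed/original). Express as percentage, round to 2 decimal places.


ratio = compressed/original = 61315/90005 = 0.68124
savings = 1 - ratio = 1 - 0.68124 = 0.31876
as a percentage: 0.31876 * 100 = 31.88%

Space savings = 1 - 61315/90005 = 31.88%


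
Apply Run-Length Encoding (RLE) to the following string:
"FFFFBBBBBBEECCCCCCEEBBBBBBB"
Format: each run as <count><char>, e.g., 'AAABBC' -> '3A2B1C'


Scanning runs left to right:
  i=0: run of 'F' x 4 -> '4F'
  i=4: run of 'B' x 6 -> '6B'
  i=10: run of 'E' x 2 -> '2E'
  i=12: run of 'C' x 6 -> '6C'
  i=18: run of 'E' x 2 -> '2E'
  i=20: run of 'B' x 7 -> '7B'

RLE = 4F6B2E6C2E7B


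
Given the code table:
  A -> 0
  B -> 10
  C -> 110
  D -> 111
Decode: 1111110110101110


Decoding:
111 -> D
111 -> D
0 -> A
110 -> C
10 -> B
111 -> D
0 -> A


Result: DDACBDA


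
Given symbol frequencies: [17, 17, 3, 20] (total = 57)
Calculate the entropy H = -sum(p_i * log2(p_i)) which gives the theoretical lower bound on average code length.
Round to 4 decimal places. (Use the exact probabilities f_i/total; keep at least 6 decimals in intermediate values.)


Per-symbol terms -p_i * log2(p_i) with p_i = f_i/57:
  p = 17/57 = 0.298246: log2(p) = -1.745427, -p*log2(p) = 0.520566
  p = 17/57 = 0.298246: log2(p) = -1.745427, -p*log2(p) = 0.520566
  p = 3/57 = 0.052632: log2(p) = -4.247928, -p*log2(p) = 0.223575
  p = 20/57 = 0.350877: log2(p) = -1.510962, -p*log2(p) = 0.530162
H = 0.520566 + 0.520566 + 0.223575 + 0.530162 = 1.794869

H = 1.7949 bits/symbol
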